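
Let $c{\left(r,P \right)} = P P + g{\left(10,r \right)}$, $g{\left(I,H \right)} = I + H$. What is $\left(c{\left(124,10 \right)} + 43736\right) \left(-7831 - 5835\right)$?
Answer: $-600894020$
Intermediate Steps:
$g{\left(I,H \right)} = H + I$
$c{\left(r,P \right)} = 10 + r + P^{2}$ ($c{\left(r,P \right)} = P P + \left(r + 10\right) = P^{2} + \left(10 + r\right) = 10 + r + P^{2}$)
$\left(c{\left(124,10 \right)} + 43736\right) \left(-7831 - 5835\right) = \left(\left(10 + 124 + 10^{2}\right) + 43736\right) \left(-7831 - 5835\right) = \left(\left(10 + 124 + 100\right) + 43736\right) \left(-13666\right) = \left(234 + 43736\right) \left(-13666\right) = 43970 \left(-13666\right) = -600894020$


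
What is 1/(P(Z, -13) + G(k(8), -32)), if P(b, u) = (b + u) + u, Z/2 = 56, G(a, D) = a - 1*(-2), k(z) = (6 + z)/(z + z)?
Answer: 8/711 ≈ 0.011252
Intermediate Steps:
k(z) = (6 + z)/(2*z) (k(z) = (6 + z)/((2*z)) = (6 + z)*(1/(2*z)) = (6 + z)/(2*z))
G(a, D) = 2 + a (G(a, D) = a + 2 = 2 + a)
Z = 112 (Z = 2*56 = 112)
P(b, u) = b + 2*u
1/(P(Z, -13) + G(k(8), -32)) = 1/((112 + 2*(-13)) + (2 + (½)*(6 + 8)/8)) = 1/((112 - 26) + (2 + (½)*(⅛)*14)) = 1/(86 + (2 + 7/8)) = 1/(86 + 23/8) = 1/(711/8) = 8/711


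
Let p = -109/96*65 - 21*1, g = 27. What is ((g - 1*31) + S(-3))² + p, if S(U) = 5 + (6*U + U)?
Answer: 29299/96 ≈ 305.20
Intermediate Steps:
p = -9101/96 (p = -109*1/96*65 - 21 = -109/96*65 - 21 = -7085/96 - 21 = -9101/96 ≈ -94.802)
S(U) = 5 + 7*U
((g - 1*31) + S(-3))² + p = ((27 - 1*31) + (5 + 7*(-3)))² - 9101/96 = ((27 - 31) + (5 - 21))² - 9101/96 = (-4 - 16)² - 9101/96 = (-20)² - 9101/96 = 400 - 9101/96 = 29299/96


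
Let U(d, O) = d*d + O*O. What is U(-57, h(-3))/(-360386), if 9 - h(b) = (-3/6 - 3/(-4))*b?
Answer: -53505/5766176 ≈ -0.0092791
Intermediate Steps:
h(b) = 9 - b/4 (h(b) = 9 - (-3/6 - 3/(-4))*b = 9 - (-3*⅙ - 3*(-¼))*b = 9 - (-½ + ¾)*b = 9 - b/4)
U(d, O) = O² + d² (U(d, O) = d² + O² = O² + d²)
U(-57, h(-3))/(-360386) = ((9 - ¼*(-3))² + (-57)²)/(-360386) = ((9 + ¾)² + 3249)*(-1/360386) = ((39/4)² + 3249)*(-1/360386) = (1521/16 + 3249)*(-1/360386) = (53505/16)*(-1/360386) = -53505/5766176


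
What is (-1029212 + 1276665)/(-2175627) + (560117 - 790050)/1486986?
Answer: -96467509961/359458543358 ≈ -0.26837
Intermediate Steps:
(-1029212 + 1276665)/(-2175627) + (560117 - 790050)/1486986 = 247453*(-1/2175627) - 229933*1/1486986 = -247453/2175627 - 229933/1486986 = -96467509961/359458543358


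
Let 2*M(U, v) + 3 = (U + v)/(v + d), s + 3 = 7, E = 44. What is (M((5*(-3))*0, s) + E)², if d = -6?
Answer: 6889/4 ≈ 1722.3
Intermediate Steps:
s = 4 (s = -3 + 7 = 4)
M(U, v) = -3/2 + (U + v)/(2*(-6 + v)) (M(U, v) = -3/2 + ((U + v)/(v - 6))/2 = -3/2 + ((U + v)/(-6 + v))/2 = -3/2 + (U + v)/(2*(-6 + v)))
(M((5*(-3))*0, s) + E)² = ((9 + ((5*(-3))*0)/2 - 1*4)/(-6 + 4) + 44)² = ((9 + (-15*0)/2 - 4)/(-2) + 44)² = (-(9 + (½)*0 - 4)/2 + 44)² = (-(9 + 0 - 4)/2 + 44)² = (-½*5 + 44)² = (-5/2 + 44)² = (83/2)² = 6889/4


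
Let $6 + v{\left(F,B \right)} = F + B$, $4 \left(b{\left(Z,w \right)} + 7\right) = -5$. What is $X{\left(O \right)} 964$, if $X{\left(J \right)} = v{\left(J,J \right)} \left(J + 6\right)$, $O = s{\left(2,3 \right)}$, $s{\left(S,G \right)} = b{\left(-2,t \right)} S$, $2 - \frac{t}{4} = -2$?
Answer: $394758$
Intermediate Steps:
$t = 16$ ($t = 8 - -8 = 8 + 8 = 16$)
$b{\left(Z,w \right)} = - \frac{33}{4}$ ($b{\left(Z,w \right)} = -7 + \frac{1}{4} \left(-5\right) = -7 - \frac{5}{4} = - \frac{33}{4}$)
$s{\left(S,G \right)} = - \frac{33 S}{4}$
$O = - \frac{33}{2}$ ($O = \left(- \frac{33}{4}\right) 2 = - \frac{33}{2} \approx -16.5$)
$v{\left(F,B \right)} = -6 + B + F$ ($v{\left(F,B \right)} = -6 + \left(F + B\right) = -6 + \left(B + F\right) = -6 + B + F$)
$X{\left(J \right)} = \left(-6 + 2 J\right) \left(6 + J\right)$ ($X{\left(J \right)} = \left(-6 + J + J\right) \left(J + 6\right) = \left(-6 + 2 J\right) \left(6 + J\right)$)
$X{\left(O \right)} 964 = 2 \left(-3 - \frac{33}{2}\right) \left(6 - \frac{33}{2}\right) 964 = 2 \left(- \frac{39}{2}\right) \left(- \frac{21}{2}\right) 964 = \frac{819}{2} \cdot 964 = 394758$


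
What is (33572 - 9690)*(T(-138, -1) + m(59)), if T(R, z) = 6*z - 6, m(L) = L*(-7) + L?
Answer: -8740812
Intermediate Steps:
m(L) = -6*L (m(L) = -7*L + L = -6*L)
T(R, z) = -6 + 6*z
(33572 - 9690)*(T(-138, -1) + m(59)) = (33572 - 9690)*((-6 + 6*(-1)) - 6*59) = 23882*((-6 - 6) - 354) = 23882*(-12 - 354) = 23882*(-366) = -8740812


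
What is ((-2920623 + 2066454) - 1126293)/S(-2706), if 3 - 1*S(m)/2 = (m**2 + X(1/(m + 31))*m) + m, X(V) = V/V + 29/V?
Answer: 330077/72411657 ≈ 0.0045583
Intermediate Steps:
X(V) = 1 + 29/V
S(m) = 6 - 2*m - 2*m**2 - 2*m*(29 + 1/(31 + m))*(31 + m) (S(m) = 6 - 2*((m**2 + ((29 + 1/(m + 31))/(1/(m + 31)))*m) + m) = 6 - 2*((m**2 + ((29 + 1/(31 + m))/(1/(31 + m)))*m) + m) = 6 - 2*((m**2 + ((31 + m)*(29 + 1/(31 + m)))*m) + m) = 6 - 2*((m**2 + ((29 + 1/(31 + m))*(31 + m))*m) + m) = 6 - 2*((m**2 + m*(29 + 1/(31 + m))*(31 + m)) + m) = 6 - 2*(m + m**2 + m*(29 + 1/(31 + m))*(31 + m)) = 6 + (-2*m - 2*m**2 - 2*m*(29 + 1/(31 + m))*(31 + m)) = 6 - 2*m - 2*m**2 - 2*m*(29 + 1/(31 + m))*(31 + m))
((-2920623 + 2066454) - 1126293)/S(-2706) = ((-2920623 + 2066454) - 1126293)/(6 - 1802*(-2706) - 60*(-2706)**2) = (-854169 - 1126293)/(6 + 4876212 - 60*7322436) = -1980462/(6 + 4876212 - 439346160) = -1980462/(-434469942) = -1980462*(-1/434469942) = 330077/72411657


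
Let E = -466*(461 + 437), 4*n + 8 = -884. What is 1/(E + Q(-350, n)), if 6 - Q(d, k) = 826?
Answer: -1/419288 ≈ -2.3850e-6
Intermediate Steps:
n = -223 (n = -2 + (¼)*(-884) = -2 - 221 = -223)
Q(d, k) = -820 (Q(d, k) = 6 - 1*826 = 6 - 826 = -820)
E = -418468 (E = -466*898 = -418468)
1/(E + Q(-350, n)) = 1/(-418468 - 820) = 1/(-419288) = -1/419288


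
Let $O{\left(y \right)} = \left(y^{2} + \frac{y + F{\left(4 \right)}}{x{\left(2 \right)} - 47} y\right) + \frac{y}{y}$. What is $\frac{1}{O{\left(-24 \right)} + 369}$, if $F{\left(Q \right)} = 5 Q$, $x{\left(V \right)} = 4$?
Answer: $\frac{43}{40582} \approx 0.0010596$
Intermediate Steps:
$O{\left(y \right)} = 1 + y^{2} + y \left(- \frac{20}{43} - \frac{y}{43}\right)$ ($O{\left(y \right)} = \left(y^{2} + \frac{y + 5 \cdot 4}{4 - 47} y\right) + \frac{y}{y} = \left(y^{2} + \frac{y + 20}{-43} y\right) + 1 = \left(y^{2} + \left(20 + y\right) \left(- \frac{1}{43}\right) y\right) + 1 = \left(y^{2} + \left(- \frac{20}{43} - \frac{y}{43}\right) y\right) + 1 = \left(y^{2} + y \left(- \frac{20}{43} - \frac{y}{43}\right)\right) + 1 = 1 + y^{2} + y \left(- \frac{20}{43} - \frac{y}{43}\right)$)
$\frac{1}{O{\left(-24 \right)} + 369} = \frac{1}{\left(1 - - \frac{480}{43} + \frac{42 \left(-24\right)^{2}}{43}\right) + 369} = \frac{1}{\left(1 + \frac{480}{43} + \frac{42}{43} \cdot 576\right) + 369} = \frac{1}{\left(1 + \frac{480}{43} + \frac{24192}{43}\right) + 369} = \frac{1}{\frac{24715}{43} + 369} = \frac{1}{\frac{40582}{43}} = \frac{43}{40582}$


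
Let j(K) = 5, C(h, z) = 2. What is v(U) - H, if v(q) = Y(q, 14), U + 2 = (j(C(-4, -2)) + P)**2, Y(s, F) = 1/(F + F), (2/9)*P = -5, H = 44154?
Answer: -1236311/28 ≈ -44154.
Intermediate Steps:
P = -45/2 (P = (9/2)*(-5) = -45/2 ≈ -22.500)
Y(s, F) = 1/(2*F)
U = 1217/4 (U = -2 + (5 - 45/2)**2 = -2 + (-35/2)**2 = -2 + 1225/4 = 1217/4 ≈ 304.25)
v(q) = 1/28 (v(q) = (1/2)/14 = (1/2)*(1/14) = 1/28)
v(U) - H = 1/28 - 1*44154 = 1/28 - 44154 = -1236311/28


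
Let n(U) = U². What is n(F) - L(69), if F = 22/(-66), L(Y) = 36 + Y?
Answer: -944/9 ≈ -104.89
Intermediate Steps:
F = -⅓ (F = 22*(-1/66) = -⅓ ≈ -0.33333)
n(F) - L(69) = (-⅓)² - (36 + 69) = ⅑ - 1*105 = ⅑ - 105 = -944/9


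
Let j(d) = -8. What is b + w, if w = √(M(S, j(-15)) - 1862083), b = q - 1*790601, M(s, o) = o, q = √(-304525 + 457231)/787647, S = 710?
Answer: -790601 + √152706/787647 + 3*I*√206899 ≈ -7.906e+5 + 1364.6*I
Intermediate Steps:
q = √152706/787647 (q = √152706*(1/787647) = √152706/787647 ≈ 0.00049613)
b = -790601 + √152706/787647 (b = √152706/787647 - 1*790601 = √152706/787647 - 790601 = -790601 + √152706/787647 ≈ -7.9060e+5)
w = 3*I*√206899 (w = √(-8 - 1862083) = √(-1862091) = 3*I*√206899 ≈ 1364.6*I)
b + w = (-790601 + √152706/787647) + 3*I*√206899 = -790601 + √152706/787647 + 3*I*√206899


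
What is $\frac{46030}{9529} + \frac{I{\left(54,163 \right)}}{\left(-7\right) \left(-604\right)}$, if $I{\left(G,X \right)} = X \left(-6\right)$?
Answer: $\frac{92647739}{20144306} \approx 4.5992$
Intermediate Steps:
$I{\left(G,X \right)} = - 6 X$
$\frac{46030}{9529} + \frac{I{\left(54,163 \right)}}{\left(-7\right) \left(-604\right)} = \frac{46030}{9529} + \frac{\left(-6\right) 163}{\left(-7\right) \left(-604\right)} = 46030 \cdot \frac{1}{9529} - \frac{978}{4228} = \frac{46030}{9529} - \frac{489}{2114} = \frac{92647739}{20144306}$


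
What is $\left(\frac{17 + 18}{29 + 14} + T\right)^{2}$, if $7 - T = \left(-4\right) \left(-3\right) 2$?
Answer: $\frac{484416}{1849} \approx 261.99$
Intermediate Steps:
$T = -17$ ($T = 7 - \left(-4\right) \left(-3\right) 2 = 7 - 12 \cdot 2 = 7 - 24 = -17$)
$\left(\frac{17 + 18}{29 + 14} + T\right)^{2} = \left(\frac{17 + 18}{29 + 14} - 17\right)^{2} = \left(\frac{35}{43} - 17\right)^{2} = \left(- \frac{696}{43}\right)^{2} = \frac{484416}{1849}$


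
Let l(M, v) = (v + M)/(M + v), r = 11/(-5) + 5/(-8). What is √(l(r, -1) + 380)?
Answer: √381 ≈ 19.519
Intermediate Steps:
r = -113/40 (r = 11*(-⅕) + 5*(-⅛) = -11/5 - 5/8 = -113/40 ≈ -2.8250)
l(M, v) = 1 (l(M, v) = (M + v)/(M + v) = 1)
√(l(r, -1) + 380) = √(1 + 380) = √381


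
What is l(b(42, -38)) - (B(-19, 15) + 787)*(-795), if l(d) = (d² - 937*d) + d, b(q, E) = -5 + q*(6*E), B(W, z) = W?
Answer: 101373937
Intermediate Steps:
b(q, E) = -5 + 6*E*q
l(d) = d² - 936*d
l(b(42, -38)) - (B(-19, 15) + 787)*(-795) = (-5 + 6*(-38)*42)*(-936 + (-5 + 6*(-38)*42)) - (-19 + 787)*(-795) = (-5 - 9576)*(-936 + (-5 - 9576)) - 768*(-795) = -9581*(-936 - 9581) - 1*(-610560) = -9581*(-10517) + 610560 = 100763377 + 610560 = 101373937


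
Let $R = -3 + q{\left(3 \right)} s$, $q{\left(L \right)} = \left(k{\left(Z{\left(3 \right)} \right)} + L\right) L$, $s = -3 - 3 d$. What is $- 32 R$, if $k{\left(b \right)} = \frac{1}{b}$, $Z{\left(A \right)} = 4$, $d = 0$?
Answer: $1032$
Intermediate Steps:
$s = -3$ ($s = -3 - 0 = -3 + 0 = -3$)
$q{\left(L \right)} = L \left(\frac{1}{4} + L\right)$ ($q{\left(L \right)} = \left(\frac{1}{4} + L\right) L = L \left(\frac{1}{4} + L\right)$)
$R = - \frac{129}{4}$ ($R = -3 + 3 \left(\frac{1}{4} + 3\right) \left(-3\right) = -3 + 3 \cdot \frac{13}{4} \left(-3\right) = -3 + \frac{39}{4} \left(-3\right) = -3 - \frac{117}{4} = - \frac{129}{4} \approx -32.25$)
$- 32 R = \left(-32\right) \left(- \frac{129}{4}\right) = 1032$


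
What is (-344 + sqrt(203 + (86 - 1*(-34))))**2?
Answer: (344 - sqrt(323))**2 ≈ 1.0629e+5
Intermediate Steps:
(-344 + sqrt(203 + (86 - 1*(-34))))**2 = (-344 + sqrt(203 + (86 + 34)))**2 = (-344 + sqrt(203 + 120))**2 = (-344 + sqrt(323))**2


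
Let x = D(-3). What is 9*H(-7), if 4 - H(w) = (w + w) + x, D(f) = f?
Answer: 189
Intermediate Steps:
x = -3
H(w) = 7 - 2*w (H(w) = 4 - ((w + w) - 3) = 4 - (2*w - 3) = 4 - (-3 + 2*w) = 4 + (3 - 2*w) = 7 - 2*w)
9*H(-7) = 9*(7 - 2*(-7)) = 9*(7 + 14) = 9*21 = 189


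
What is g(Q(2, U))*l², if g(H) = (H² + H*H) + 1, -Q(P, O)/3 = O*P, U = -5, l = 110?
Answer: 21792100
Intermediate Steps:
Q(P, O) = -3*O*P
g(H) = 1 + 2*H² (g(H) = (H² + H²) + 1 = 2*H² + 1 = 1 + 2*H²)
g(Q(2, U))*l² = (1 + 2*(-3*(-5)*2)²)*110² = (1 + 2*30²)*12100 = (1 + 2*900)*12100 = (1 + 1800)*12100 = 1801*12100 = 21792100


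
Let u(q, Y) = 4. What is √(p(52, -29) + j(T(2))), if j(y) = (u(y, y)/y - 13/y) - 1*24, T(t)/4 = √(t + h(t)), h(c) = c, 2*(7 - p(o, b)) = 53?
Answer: I*√714/4 ≈ 6.6802*I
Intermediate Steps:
p(o, b) = -39/2 (p(o, b) = 7 - ½*53 = 7 - 53/2 = -39/2)
T(t) = 4*√2*√t (T(t) = 4*√(t + t) = 4*√(2*t) = 4*(√2*√t) = 4*√2*√t)
j(y) = -24 - 9/y (j(y) = (4/y - 13/y) - 1*24 = -9/y - 24 = -24 - 9/y)
√(p(52, -29) + j(T(2))) = √(-39/2 + (-24 - 9/(4*√2*√2))) = √(-39/2 + (-24 - 9/8)) = √(-39/2 - 201/8) = √(-357/8) = I*√714/4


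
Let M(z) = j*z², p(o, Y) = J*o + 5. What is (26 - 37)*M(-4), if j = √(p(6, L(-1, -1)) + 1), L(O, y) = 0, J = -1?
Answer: 0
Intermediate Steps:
p(o, Y) = 5 - o (p(o, Y) = -o + 5 = 5 - o)
j = 0 (j = √((5 - 1*6) + 1) = √((5 - 6) + 1) = √(-1 + 1) = √0 = 0)
M(z) = 0 (M(z) = 0*z² = 0)
(26 - 37)*M(-4) = (26 - 37)*0 = -11*0 = 0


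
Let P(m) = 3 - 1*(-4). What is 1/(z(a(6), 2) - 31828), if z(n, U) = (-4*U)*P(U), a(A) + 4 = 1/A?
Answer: -1/31884 ≈ -3.1364e-5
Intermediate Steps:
a(A) = -4 + 1/A
P(m) = 7 (P(m) = 3 + 4 = 7)
z(n, U) = -28*U (z(n, U) = -4*U*7 = -28*U)
1/(z(a(6), 2) - 31828) = 1/(-28*2 - 31828) = 1/(-56 - 31828) = 1/(-31884) = -1/31884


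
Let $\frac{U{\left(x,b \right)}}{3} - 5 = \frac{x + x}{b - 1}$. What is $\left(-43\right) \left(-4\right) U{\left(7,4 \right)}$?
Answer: $4988$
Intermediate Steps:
$U{\left(x,b \right)} = 15 + \frac{6 x}{-1 + b}$ ($U{\left(x,b \right)} = 15 + 3 \frac{x + x}{b - 1} = 15 + 3 \frac{2 x}{-1 + b} = 15 + \frac{6 x}{-1 + b}$)
$\left(-43\right) \left(-4\right) U{\left(7,4 \right)} = \left(-43\right) \left(-4\right) \frac{3 \left(-5 + 2 \cdot 7 + 5 \cdot 4\right)}{-1 + 4} = 172 \frac{3 \left(-5 + 14 + 20\right)}{3} = 172 \cdot 3 \cdot \frac{1}{3} \cdot 29 = 172 \cdot 29 = 4988$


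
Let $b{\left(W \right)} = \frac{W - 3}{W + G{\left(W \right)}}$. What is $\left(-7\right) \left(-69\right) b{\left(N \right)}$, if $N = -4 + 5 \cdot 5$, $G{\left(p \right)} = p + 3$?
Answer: $\frac{966}{5} \approx 193.2$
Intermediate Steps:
$G{\left(p \right)} = 3 + p$
$N = 21$ ($N = -4 + 25 = 21$)
$b{\left(W \right)} = \frac{-3 + W}{3 + 2 W}$ ($b{\left(W \right)} = \frac{W - 3}{W + \left(3 + W\right)} = \frac{-3 + W}{3 + 2 W}$)
$\left(-7\right) \left(-69\right) b{\left(N \right)} = \left(-7\right) \left(-69\right) \frac{-3 + 21}{3 + 2 \cdot 21} = 483 \frac{1}{3 + 42} \cdot 18 = 483 \cdot \frac{1}{45} \cdot 18 = 483 \cdot \frac{2}{5} = \frac{966}{5}$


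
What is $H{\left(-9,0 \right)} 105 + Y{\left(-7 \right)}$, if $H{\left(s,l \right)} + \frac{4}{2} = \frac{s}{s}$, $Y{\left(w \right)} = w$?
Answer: $-112$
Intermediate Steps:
$H{\left(s,l \right)} = -1$ ($H{\left(s,l \right)} = -2 + \frac{s}{s} = -2 + 1 = -1$)
$H{\left(-9,0 \right)} 105 + Y{\left(-7 \right)} = \left(-1\right) 105 - 7 = -105 - 7 = -112$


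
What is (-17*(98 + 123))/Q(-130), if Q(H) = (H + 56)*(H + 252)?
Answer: 3757/9028 ≈ 0.41615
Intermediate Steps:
Q(H) = (56 + H)*(252 + H)
(-17*(98 + 123))/Q(-130) = (-17*(98 + 123))/(14112 + (-130)**2 + 308*(-130)) = (-17*221)/(14112 + 16900 - 40040) = -3757/(-9028) = -3757*(-1/9028) = 3757/9028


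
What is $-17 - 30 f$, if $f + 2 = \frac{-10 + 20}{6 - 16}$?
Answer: $73$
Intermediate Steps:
$f = -3$ ($f = -2 + \frac{-10 + 20}{6 - 16} = -2 + \frac{10}{-10} = -2 + 10 \left(- \frac{1}{10}\right) = -2 - 1 = -3$)
$-17 - 30 f = -17 - -90 = -17 + 90 = 73$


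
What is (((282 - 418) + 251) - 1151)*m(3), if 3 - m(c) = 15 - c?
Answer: 9324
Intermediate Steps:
m(c) = -12 + c (m(c) = 3 - (15 - c) = 3 + (-15 + c) = -12 + c)
(((282 - 418) + 251) - 1151)*m(3) = (((282 - 418) + 251) - 1151)*(-12 + 3) = ((-136 + 251) - 1151)*(-9) = (115 - 1151)*(-9) = -1036*(-9) = 9324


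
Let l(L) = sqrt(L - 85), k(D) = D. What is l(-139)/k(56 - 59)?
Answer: -4*I*sqrt(14)/3 ≈ -4.9889*I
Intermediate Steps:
l(L) = sqrt(-85 + L)
l(-139)/k(56 - 59) = sqrt(-85 - 139)/(56 - 59) = sqrt(-224)/(-3) = (4*I*sqrt(14))*(-1/3) = -4*I*sqrt(14)/3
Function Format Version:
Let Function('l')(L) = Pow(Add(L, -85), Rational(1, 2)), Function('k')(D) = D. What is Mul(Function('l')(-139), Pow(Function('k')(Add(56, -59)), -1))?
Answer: Mul(Rational(-4, 3), I, Pow(14, Rational(1, 2))) ≈ Mul(-4.9889, I)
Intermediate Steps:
Function('l')(L) = Pow(Add(-85, L), Rational(1, 2))
Mul(Function('l')(-139), Pow(Function('k')(Add(56, -59)), -1)) = Mul(Pow(Add(-85, -139), Rational(1, 2)), Pow(Add(56, -59), -1)) = Mul(Pow(-224, Rational(1, 2)), Pow(-3, -1)) = Mul(Mul(4, I, Pow(14, Rational(1, 2))), Rational(-1, 3)) = Mul(Rational(-4, 3), I, Pow(14, Rational(1, 2)))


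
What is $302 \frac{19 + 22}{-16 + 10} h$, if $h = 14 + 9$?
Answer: $- \frac{142393}{3} \approx -47464.0$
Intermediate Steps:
$h = 23$
$302 \frac{19 + 22}{-16 + 10} h = 302 \frac{19 + 22}{-16 + 10} \cdot 23 = 302 \frac{41}{-6} \cdot 23 = 302 \cdot 41 \left(- \frac{1}{6}\right) 23 = 302 \left(\left(- \frac{41}{6}\right) 23\right) = 302 \left(- \frac{943}{6}\right) = - \frac{142393}{3}$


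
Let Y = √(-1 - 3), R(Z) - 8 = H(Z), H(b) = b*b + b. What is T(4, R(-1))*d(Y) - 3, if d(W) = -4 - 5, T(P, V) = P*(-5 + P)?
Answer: 33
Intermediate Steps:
H(b) = b + b² (H(b) = b² + b = b + b²)
R(Z) = 8 + Z*(1 + Z)
Y = 2*I (Y = √(-4) = 2*I ≈ 2.0*I)
d(W) = -9
T(4, R(-1))*d(Y) - 3 = (4*(-5 + 4))*(-9) - 3 = (4*(-1))*(-9) - 3 = -4*(-9) - 3 = 36 - 3 = 33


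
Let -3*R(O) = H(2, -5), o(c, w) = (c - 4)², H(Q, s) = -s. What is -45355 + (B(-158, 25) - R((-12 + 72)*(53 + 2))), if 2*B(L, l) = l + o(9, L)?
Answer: -135985/3 ≈ -45328.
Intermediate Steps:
o(c, w) = (-4 + c)²
R(O) = -5/3 (R(O) = -(-1)*(-5)/3 = -⅓*5 = -5/3)
B(L, l) = 25/2 + l/2 (B(L, l) = (l + (-4 + 9)²)/2 = (l + 5²)/2 = (l + 25)/2 = (25 + l)/2 = 25/2 + l/2)
-45355 + (B(-158, 25) - R((-12 + 72)*(53 + 2))) = -45355 + ((25/2 + (½)*25) - 1*(-5/3)) = -45355 + ((25/2 + 25/2) + 5/3) = -45355 + (25 + 5/3) = -45355 + 80/3 = -135985/3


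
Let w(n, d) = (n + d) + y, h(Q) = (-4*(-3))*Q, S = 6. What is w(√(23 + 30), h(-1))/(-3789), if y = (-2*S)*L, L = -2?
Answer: -4/1263 - √53/3789 ≈ -0.0050884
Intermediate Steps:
h(Q) = 12*Q
y = 24 (y = -2*6*(-2) = -12*(-2) = 24)
w(n, d) = 24 + d + n (w(n, d) = (n + d) + 24 = (d + n) + 24 = 24 + d + n)
w(√(23 + 30), h(-1))/(-3789) = (24 + 12*(-1) + √(23 + 30))/(-3789) = (24 - 12 + √53)*(-1/3789) = (12 + √53)*(-1/3789) = -4/1263 - √53/3789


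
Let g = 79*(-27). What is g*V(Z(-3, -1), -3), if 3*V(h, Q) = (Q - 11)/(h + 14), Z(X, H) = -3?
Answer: 9954/11 ≈ 904.91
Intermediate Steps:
g = -2133
V(h, Q) = (-11 + Q)/(3*(14 + h)) (V(h, Q) = ((Q - 11)/(h + 14))/3 = ((-11 + Q)/(14 + h))/3 = (-11 + Q)/(3*(14 + h)))
g*V(Z(-3, -1), -3) = -711*(-11 - 3)/(14 - 3) = -711*(-14)/11 = -2133*(-14/33) = 9954/11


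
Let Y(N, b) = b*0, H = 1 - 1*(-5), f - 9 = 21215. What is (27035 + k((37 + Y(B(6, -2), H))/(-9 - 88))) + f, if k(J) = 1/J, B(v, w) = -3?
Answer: 1785486/37 ≈ 48256.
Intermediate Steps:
f = 21224 (f = 9 + 21215 = 21224)
H = 6 (H = 1 + 5 = 6)
Y(N, b) = 0
(27035 + k((37 + Y(B(6, -2), H))/(-9 - 88))) + f = (27035 + 1/((37 + 0)/(-9 - 88))) + 21224 = (27035 + 1/(37/(-97))) + 21224 = (27035 + 1/(37*(-1/97))) + 21224 = (27035 + 1/(-37/97)) + 21224 = (27035 - 97/37) + 21224 = 1000198/37 + 21224 = 1785486/37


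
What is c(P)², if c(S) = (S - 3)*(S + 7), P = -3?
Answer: 576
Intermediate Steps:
c(S) = (-3 + S)*(7 + S)
c(P)² = (-21 + (-3)² + 4*(-3))² = (-21 + 9 - 12)² = (-24)² = 576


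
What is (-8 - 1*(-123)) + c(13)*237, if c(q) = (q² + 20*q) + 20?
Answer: 106528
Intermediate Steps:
c(q) = 20 + q² + 20*q
(-8 - 1*(-123)) + c(13)*237 = (-8 - 1*(-123)) + (20 + 13² + 20*13)*237 = (-8 + 123) + (20 + 169 + 260)*237 = 115 + 449*237 = 115 + 106413 = 106528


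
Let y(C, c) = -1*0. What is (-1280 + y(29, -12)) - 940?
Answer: -2220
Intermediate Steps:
y(C, c) = 0
(-1280 + y(29, -12)) - 940 = (-1280 + 0) - 940 = -1280 - 940 = -2220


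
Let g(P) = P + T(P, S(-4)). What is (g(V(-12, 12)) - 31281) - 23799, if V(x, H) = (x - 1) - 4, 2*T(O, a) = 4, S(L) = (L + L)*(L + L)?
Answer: -55095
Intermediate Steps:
S(L) = 4*L² (S(L) = (2*L)*(2*L) = 4*L²)
T(O, a) = 2 (T(O, a) = (½)*4 = 2)
V(x, H) = -5 + x (V(x, H) = (-1 + x) - 4 = -5 + x)
g(P) = 2 + P (g(P) = P + 2 = 2 + P)
(g(V(-12, 12)) - 31281) - 23799 = ((2 + (-5 - 12)) - 31281) - 23799 = ((2 - 17) - 31281) - 23799 = (-15 - 31281) - 23799 = -31296 - 23799 = -55095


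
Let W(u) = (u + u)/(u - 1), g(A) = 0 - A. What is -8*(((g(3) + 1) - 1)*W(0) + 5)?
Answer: -40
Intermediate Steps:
g(A) = -A
W(u) = 2*u/(-1 + u) (W(u) = (2*u)/(-1 + u) = 2*u/(-1 + u))
-8*(((g(3) + 1) - 1)*W(0) + 5) = -8*(((-1*3 + 1) - 1)*(2*0/(-1 + 0)) + 5) = -8*(((-3 + 1) - 1)*(2*0/(-1)) + 5) = -8*((-2 - 1)*(2*0*(-1)) + 5) = -8*(-3*0 + 5) = -8*(0 + 5) = -8*5 = -40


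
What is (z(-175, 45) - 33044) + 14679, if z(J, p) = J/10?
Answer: -36765/2 ≈ -18383.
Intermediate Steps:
z(J, p) = J/10 (z(J, p) = J*(⅒) = J/10)
(z(-175, 45) - 33044) + 14679 = ((⅒)*(-175) - 33044) + 14679 = (-35/2 - 33044) + 14679 = -66123/2 + 14679 = -36765/2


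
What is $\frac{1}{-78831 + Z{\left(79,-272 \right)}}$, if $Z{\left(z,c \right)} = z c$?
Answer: $- \frac{1}{100319} \approx -9.9682 \cdot 10^{-6}$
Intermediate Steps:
$Z{\left(z,c \right)} = c z$
$\frac{1}{-78831 + Z{\left(79,-272 \right)}} = \frac{1}{-78831 - 21488} = \frac{1}{-100319} = - \frac{1}{100319}$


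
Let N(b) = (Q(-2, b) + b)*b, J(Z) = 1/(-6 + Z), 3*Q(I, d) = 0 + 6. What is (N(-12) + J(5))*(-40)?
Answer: -4760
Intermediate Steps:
Q(I, d) = 2 (Q(I, d) = (0 + 6)/3 = (⅓)*6 = 2)
N(b) = b*(2 + b) (N(b) = (2 + b)*b = b*(2 + b))
(N(-12) + J(5))*(-40) = (-12*(2 - 12) + 1/(-6 + 5))*(-40) = (-12*(-10) + 1/(-1))*(-40) = (120 - 1)*(-40) = 119*(-40) = -4760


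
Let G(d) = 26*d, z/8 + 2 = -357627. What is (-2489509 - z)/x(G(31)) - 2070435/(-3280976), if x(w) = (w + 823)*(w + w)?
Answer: 554651057819/717972697104 ≈ 0.77252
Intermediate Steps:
z = -2861032 (z = -16 + 8*(-357627) = -16 - 2861016 = -2861032)
x(w) = 2*w*(823 + w) (x(w) = (823 + w)*(2*w) = 2*w*(823 + w))
(-2489509 - z)/x(G(31)) - 2070435/(-3280976) = (-2489509 - 1*(-2861032))/((2*(26*31)*(823 + 26*31))) - 2070435/(-3280976) = (-2489509 + 2861032)/((2*806*(823 + 806))) - 2070435*(-1/3280976) = 371523/((2*806*1629)) + 2070435/3280976 = 371523/2625948 + 2070435/3280976 = 371523*(1/2625948) + 2070435/3280976 = 123841/875316 + 2070435/3280976 = 554651057819/717972697104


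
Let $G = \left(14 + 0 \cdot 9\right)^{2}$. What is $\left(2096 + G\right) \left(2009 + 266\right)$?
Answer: $5214300$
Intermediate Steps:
$G = 196$ ($G = \left(14 + 0\right)^{2} = 14^{2} = 196$)
$\left(2096 + G\right) \left(2009 + 266\right) = \left(2096 + 196\right) \left(2009 + 266\right) = 2292 \cdot 2275 = 5214300$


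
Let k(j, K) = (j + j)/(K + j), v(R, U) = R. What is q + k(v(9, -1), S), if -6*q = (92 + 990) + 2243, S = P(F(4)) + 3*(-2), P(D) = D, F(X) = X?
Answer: -23167/42 ≈ -551.60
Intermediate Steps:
S = -2 (S = 4 + 3*(-2) = 4 - 6 = -2)
q = -3325/6 (q = -((92 + 990) + 2243)/6 = -(1082 + 2243)/6 = -⅙*3325 = -3325/6 ≈ -554.17)
k(j, K) = 2*j/(K + j) (k(j, K) = (2*j)/(K + j) = 2*j/(K + j))
q + k(v(9, -1), S) = -3325/6 + 2*9/(-2 + 9) = -3325/6 + 2*9/7 = -3325/6 + 2*9*(⅐) = -3325/6 + 18/7 = -23167/42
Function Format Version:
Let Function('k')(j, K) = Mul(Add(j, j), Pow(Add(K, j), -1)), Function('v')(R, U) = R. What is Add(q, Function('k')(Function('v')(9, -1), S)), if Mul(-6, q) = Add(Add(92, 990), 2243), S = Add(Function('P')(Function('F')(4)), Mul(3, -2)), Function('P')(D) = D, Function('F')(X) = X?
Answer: Rational(-23167, 42) ≈ -551.60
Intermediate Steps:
S = -2 (S = Add(4, Mul(3, -2)) = Add(4, -6) = -2)
q = Rational(-3325, 6) (q = Mul(Rational(-1, 6), Add(Add(92, 990), 2243)) = Mul(Rational(-1, 6), Add(1082, 2243)) = Mul(Rational(-1, 6), 3325) = Rational(-3325, 6) ≈ -554.17)
Function('k')(j, K) = Mul(2, j, Pow(Add(K, j), -1)) (Function('k')(j, K) = Mul(Mul(2, j), Pow(Add(K, j), -1)) = Mul(2, j, Pow(Add(K, j), -1)))
Add(q, Function('k')(Function('v')(9, -1), S)) = Add(Rational(-3325, 6), Mul(2, 9, Pow(Add(-2, 9), -1))) = Add(Rational(-3325, 6), Mul(2, 9, Pow(7, -1))) = Add(Rational(-3325, 6), Mul(2, 9, Rational(1, 7))) = Add(Rational(-3325, 6), Rational(18, 7)) = Rational(-23167, 42)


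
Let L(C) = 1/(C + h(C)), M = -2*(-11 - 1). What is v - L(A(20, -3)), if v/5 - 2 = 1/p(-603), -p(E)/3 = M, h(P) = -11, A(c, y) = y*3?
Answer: 3593/360 ≈ 9.9806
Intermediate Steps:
A(c, y) = 3*y
M = 24 (M = -2*(-12) = 24)
p(E) = -72 (p(E) = -3*24 = -72)
L(C) = 1/(-11 + C) (L(C) = 1/(C - 11) = 1/(-11 + C))
v = 715/72 (v = 10 + 5/(-72) = 10 + 5*(-1/72) = 10 - 5/72 = 715/72 ≈ 9.9306)
v - L(A(20, -3)) = 715/72 - 1/(-11 + 3*(-3)) = 715/72 - 1/(-11 - 9) = 715/72 - 1/(-20) = 715/72 - 1*(-1/20) = 715/72 + 1/20 = 3593/360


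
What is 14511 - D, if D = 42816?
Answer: -28305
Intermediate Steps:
14511 - D = 14511 - 1*42816 = 14511 - 42816 = -28305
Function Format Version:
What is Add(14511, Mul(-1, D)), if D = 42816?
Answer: -28305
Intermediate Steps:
Add(14511, Mul(-1, D)) = Add(14511, Mul(-1, 42816)) = Add(14511, -42816) = -28305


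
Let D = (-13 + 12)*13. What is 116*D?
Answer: -1508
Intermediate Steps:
D = -13 (D = -1*13 = -13)
116*D = 116*(-13) = -1508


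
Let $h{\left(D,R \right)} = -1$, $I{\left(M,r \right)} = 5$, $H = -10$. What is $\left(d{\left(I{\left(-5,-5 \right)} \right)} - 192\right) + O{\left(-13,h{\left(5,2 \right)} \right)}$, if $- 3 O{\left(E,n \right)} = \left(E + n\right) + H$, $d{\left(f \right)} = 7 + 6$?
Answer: $-171$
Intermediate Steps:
$d{\left(f \right)} = 13$
$O{\left(E,n \right)} = \frac{10}{3} - \frac{E}{3} - \frac{n}{3}$ ($O{\left(E,n \right)} = - \frac{\left(E + n\right) - 10}{3} = - \frac{-10 + E + n}{3} = \frac{10}{3} - \frac{E}{3} - \frac{n}{3}$)
$\left(d{\left(I{\left(-5,-5 \right)} \right)} - 192\right) + O{\left(-13,h{\left(5,2 \right)} \right)} = \left(13 - 192\right) - -8 = -179 + \left(\frac{10}{3} + \frac{13}{3} + \frac{1}{3}\right) = -179 + 8 = -171$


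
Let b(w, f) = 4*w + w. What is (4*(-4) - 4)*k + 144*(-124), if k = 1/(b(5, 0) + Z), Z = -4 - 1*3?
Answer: -160714/9 ≈ -17857.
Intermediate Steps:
b(w, f) = 5*w
Z = -7 (Z = -4 - 3 = -7)
k = 1/18 (k = 1/(5*5 - 7) = 1/(25 - 7) = 1/18 ≈ 0.055556)
(4*(-4) - 4)*k + 144*(-124) = (4*(-4) - 4)*(1/18) + 144*(-124) = (-16 - 4)*(1/18) - 17856 = -20*1/18 - 17856 = -10/9 - 17856 = -160714/9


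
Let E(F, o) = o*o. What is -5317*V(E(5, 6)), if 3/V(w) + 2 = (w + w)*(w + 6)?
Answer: -15951/3022 ≈ -5.2783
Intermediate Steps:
E(F, o) = o²
V(w) = 3/(-2 + 2*w*(6 + w)) (V(w) = 3/(-2 + (w + w)*(w + 6)) = 3/(-2 + (2*w)*(6 + w)) = 3/(-2 + 2*w*(6 + w)))
-5317*V(E(5, 6)) = -15951/(2*(-1 + (6²)² + 6*6²)) = -15951/(2*(-1 + 36² + 6*36)) = -15951/(2*(-1 + 1296 + 216)) = -15951/(2*1511) = -5317*3/3022 = -15951/3022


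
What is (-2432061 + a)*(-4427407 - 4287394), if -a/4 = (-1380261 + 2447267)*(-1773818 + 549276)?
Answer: -45546793787762728547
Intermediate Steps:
a = 5226374645008 (a = -4*(-1380261 + 2447267)*(-1773818 + 549276) = -4268024*(-1224542) = -4*(-1306593661252) = 5226374645008)
(-2432061 + a)*(-4427407 - 4287394) = (-2432061 + 5226374645008)*(-4427407 - 4287394) = 5226372212947*(-8714801) = -45546793787762728547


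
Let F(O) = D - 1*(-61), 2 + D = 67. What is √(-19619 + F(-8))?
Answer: I*√19493 ≈ 139.62*I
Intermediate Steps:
D = 65 (D = -2 + 67 = 65)
F(O) = 126 (F(O) = 65 - 1*(-61) = 65 + 61 = 126)
√(-19619 + F(-8)) = √(-19619 + 126) = √(-19493) = I*√19493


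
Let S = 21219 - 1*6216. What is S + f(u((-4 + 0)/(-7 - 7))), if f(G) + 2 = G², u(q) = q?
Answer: 735053/49 ≈ 15001.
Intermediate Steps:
S = 15003 (S = 21219 - 6216 = 15003)
f(G) = -2 + G²
S + f(u((-4 + 0)/(-7 - 7))) = 15003 + (-2 + ((-4 + 0)/(-7 - 7))²) = 15003 + (-2 + (-4/(-14))²) = 15003 + (-2 + (-4*(-1/14))²) = 15003 + (-2 + (2/7)²) = 15003 + (-2 + 4/49) = 15003 - 94/49 = 735053/49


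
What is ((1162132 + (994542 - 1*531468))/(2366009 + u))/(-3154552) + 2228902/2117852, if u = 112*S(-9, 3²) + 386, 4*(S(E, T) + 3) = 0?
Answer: 2079525057470942353/1975917834524092492 ≈ 1.0524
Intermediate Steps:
S(E, T) = -3 (S(E, T) = -3 + (¼)*0 = -3 + 0 = -3)
u = 50 (u = 112*(-3) + 386 = -336 + 386 = 50)
((1162132 + (994542 - 1*531468))/(2366009 + u))/(-3154552) + 2228902/2117852 = ((1162132 + (994542 - 1*531468))/(2366009 + 50))/(-3154552) + 2228902/2117852 = ((1162132 + (994542 - 531468))/2366059)*(-1/3154552) + 2228902*(1/2117852) = ((1162132 + 463074)*(1/2366059))*(-1/3154552) + 1114451/1058926 = (1625206*(1/2366059))*(-1/3154552) + 1114451/1058926 = (1625206/2366059)*(-1/3154552) + 1114451/1058926 = -812603/3731928075284 + 1114451/1058926 = 2079525057470942353/1975917834524092492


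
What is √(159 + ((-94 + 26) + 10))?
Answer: √101 ≈ 10.050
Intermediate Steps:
√(159 + ((-94 + 26) + 10)) = √(159 + (-68 + 10)) = √(159 - 58) = √101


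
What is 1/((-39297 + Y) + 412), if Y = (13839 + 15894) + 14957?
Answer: 1/5805 ≈ 0.00017227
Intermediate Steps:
Y = 44690 (Y = 29733 + 14957 = 44690)
1/((-39297 + Y) + 412) = 1/((-39297 + 44690) + 412) = 1/(5393 + 412) = 1/5805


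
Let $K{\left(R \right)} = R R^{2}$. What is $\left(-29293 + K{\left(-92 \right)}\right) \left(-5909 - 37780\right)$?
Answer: $35299881909$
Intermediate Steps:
$K{\left(R \right)} = R^{3}$
$\left(-29293 + K{\left(-92 \right)}\right) \left(-5909 - 37780\right) = \left(-29293 + \left(-92\right)^{3}\right) \left(-5909 - 37780\right) = \left(-29293 - 778688\right) \left(-43689\right) = \left(-807981\right) \left(-43689\right) = 35299881909$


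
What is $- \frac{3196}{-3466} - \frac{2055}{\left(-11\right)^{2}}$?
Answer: $- \frac{3367957}{209693} \approx -16.061$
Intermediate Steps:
$- \frac{3196}{-3466} - \frac{2055}{\left(-11\right)^{2}} = \left(-3196\right) \left(- \frac{1}{3466}\right) - \frac{2055}{121} = \frac{1598}{1733} - \frac{2055}{121} = - \frac{3367957}{209693}$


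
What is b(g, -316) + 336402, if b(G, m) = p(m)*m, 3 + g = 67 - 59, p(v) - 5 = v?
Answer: 434678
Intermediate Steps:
p(v) = 5 + v
g = 5 (g = -3 + (67 - 59) = -3 + 8 = 5)
b(G, m) = m*(5 + m) (b(G, m) = (5 + m)*m = m*(5 + m))
b(g, -316) + 336402 = -316*(5 - 316) + 336402 = -316*(-311) + 336402 = 98276 + 336402 = 434678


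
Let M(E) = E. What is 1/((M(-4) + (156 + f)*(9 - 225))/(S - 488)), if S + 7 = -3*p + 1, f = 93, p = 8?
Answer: 37/3842 ≈ 0.0096304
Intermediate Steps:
S = -30 (S = -7 + (-3*8 + 1) = -7 + (-24 + 1) = -7 - 23 = -30)
1/((M(-4) + (156 + f)*(9 - 225))/(S - 488)) = 1/((-4 + (156 + 93)*(9 - 225))/(-30 - 488)) = 1/((-4 + 249*(-216))/(-518)) = 1/((-4 - 53784)*(-1/518)) = 1/(-53788*(-1/518)) = 1/(3842/37) = 37/3842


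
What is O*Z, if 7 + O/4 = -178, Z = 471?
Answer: -348540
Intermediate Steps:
O = -740 (O = -28 + 4*(-178) = -28 - 712 = -740)
O*Z = -740*471 = -348540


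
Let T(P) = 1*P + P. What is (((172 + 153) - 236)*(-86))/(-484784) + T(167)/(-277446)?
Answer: 490413457/33625345416 ≈ 0.014585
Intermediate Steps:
T(P) = 2*P (T(P) = P + P = 2*P)
(((172 + 153) - 236)*(-86))/(-484784) + T(167)/(-277446) = (((172 + 153) - 236)*(-86))/(-484784) + (2*167)/(-277446) = ((325 - 236)*(-86))*(-1/484784) + 334*(-1/277446) = (89*(-86))*(-1/484784) - 167/138723 = -7654*(-1/484784) - 167/138723 = 3827/242392 - 167/138723 = 490413457/33625345416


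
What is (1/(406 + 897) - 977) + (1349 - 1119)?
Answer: -973340/1303 ≈ -747.00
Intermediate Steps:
(1/(406 + 897) - 977) + (1349 - 1119) = (1/1303 - 977) + 230 = -1273030/1303 + 230 = -973340/1303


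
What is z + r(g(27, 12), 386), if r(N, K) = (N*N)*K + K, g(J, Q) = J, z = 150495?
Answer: 432275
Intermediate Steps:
r(N, K) = K + K*N² (r(N, K) = N²*K + K = K*N² + K = K + K*N²)
z + r(g(27, 12), 386) = 150495 + 386*(1 + 27²) = 150495 + 386*(1 + 729) = 150495 + 386*730 = 150495 + 281780 = 432275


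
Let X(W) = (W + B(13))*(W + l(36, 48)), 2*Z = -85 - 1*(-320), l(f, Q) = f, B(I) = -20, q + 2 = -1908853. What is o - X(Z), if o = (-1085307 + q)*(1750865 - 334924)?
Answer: -16958227005633/4 ≈ -4.2396e+12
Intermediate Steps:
q = -1908855 (q = -2 - 1908853 = -1908855)
Z = 235/2 (Z = (-85 - 1*(-320))/2 = (-85 + 320)/2 = (1/2)*235 = 235/2 ≈ 117.50)
o = -4239556736442 (o = (-1085307 - 1908855)*(1750865 - 334924) = -2994162*1415941 = -4239556736442)
X(W) = (-20 + W)*(36 + W) (X(W) = (W - 20)*(W + 36) = (-20 + W)*(36 + W))
o - X(Z) = -4239556736442 - (-720 + (235/2)**2 + 16*(235/2)) = -4239556736442 - (-720 + 55225/4 + 1880) = -4239556736442 - 1*59865/4 = -4239556736442 - 59865/4 = -16958227005633/4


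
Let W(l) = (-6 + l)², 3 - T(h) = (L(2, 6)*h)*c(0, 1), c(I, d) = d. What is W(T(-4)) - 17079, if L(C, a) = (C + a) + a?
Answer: -14270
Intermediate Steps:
L(C, a) = C + 2*a
T(h) = 3 - 14*h (T(h) = 3 - (2 + 2*6)*h = 3 - (2 + 12)*h = 3 - 14*h)
W(T(-4)) - 17079 = (-6 + (3 - 14*(-4)))² - 17079 = (-6 + (3 + 56))² - 17079 = (-6 + 59)² - 17079 = 53² - 17079 = 2809 - 17079 = -14270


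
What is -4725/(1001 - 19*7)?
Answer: -675/124 ≈ -5.4436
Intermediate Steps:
-4725/(1001 - 19*7) = -4725/(1001 - 133) = -4725/868 = (1/868)*(-4725) = -675/124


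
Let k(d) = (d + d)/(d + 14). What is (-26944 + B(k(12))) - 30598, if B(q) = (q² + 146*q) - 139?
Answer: -9725169/169 ≈ -57545.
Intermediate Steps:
k(d) = 2*d/(14 + d) (k(d) = (2*d)/(14 + d) = 2*d/(14 + d))
B(q) = -139 + q² + 146*q
(-26944 + B(k(12))) - 30598 = (-26944 + (-139 + (2*12/(14 + 12))² + 146*(2*12/(14 + 12)))) - 30598 = (-26944 + (-139 + (2*12/26)² + 146*(2*12/26))) - 30598 = (-26944 + (-139 + (2*12*(1/26))² + 146*(2*12*(1/26)))) - 30598 = (-26944 + (-139 + (12/13)² + 146*(12/13))) - 30598 = (-26944 + (-139 + 144/169 + 1752/13)) - 30598 = (-26944 - 571/169) - 30598 = -4554107/169 - 30598 = -9725169/169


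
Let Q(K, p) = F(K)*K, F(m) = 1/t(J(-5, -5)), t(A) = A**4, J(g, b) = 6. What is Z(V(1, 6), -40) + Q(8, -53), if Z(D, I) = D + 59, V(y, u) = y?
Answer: 9721/162 ≈ 60.006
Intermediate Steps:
Z(D, I) = 59 + D
F(m) = 1/1296 (F(m) = 1/(6**4) = 1/1296)
Q(K, p) = K/1296
Z(V(1, 6), -40) + Q(8, -53) = (59 + 1) + (1/1296)*8 = 60 + 1/162 = 9721/162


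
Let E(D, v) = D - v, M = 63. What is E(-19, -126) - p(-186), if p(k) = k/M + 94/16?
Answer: 17485/168 ≈ 104.08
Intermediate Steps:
p(k) = 47/8 + k/63 (p(k) = k/63 + 94/16 = k*(1/63) + 94*(1/16) = k/63 + 47/8 = 47/8 + k/63)
E(-19, -126) - p(-186) = (-19 - 1*(-126)) - (47/8 + (1/63)*(-186)) = (-19 + 126) - (47/8 - 62/21) = 107 - 1*491/168 = 107 - 491/168 = 17485/168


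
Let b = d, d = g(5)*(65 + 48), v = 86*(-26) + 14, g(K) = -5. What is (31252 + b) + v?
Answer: 28465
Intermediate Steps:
v = -2222 (v = -2236 + 14 = -2222)
d = -565 (d = -5*(65 + 48) = -5*113 = -565)
b = -565
(31252 + b) + v = (31252 - 565) - 2222 = 30687 - 2222 = 28465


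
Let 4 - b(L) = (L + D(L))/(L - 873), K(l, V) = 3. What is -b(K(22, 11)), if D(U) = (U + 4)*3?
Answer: -584/145 ≈ -4.0276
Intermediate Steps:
D(U) = 12 + 3*U (D(U) = (4 + U)*3 = 12 + 3*U)
b(L) = 4 - (12 + 4*L)/(-873 + L) (b(L) = 4 - (L + (12 + 3*L))/(L - 873) = 4 - (12 + 4*L)/(-873 + L))
-b(K(22, 11)) = -(-3504)/(-873 + 3) = -(-3504)/(-870) = -(-3504)*(-1)/870 = -1*584/145 = -584/145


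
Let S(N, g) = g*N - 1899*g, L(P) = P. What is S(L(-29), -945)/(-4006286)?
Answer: -910980/2003143 ≈ -0.45478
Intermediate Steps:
S(N, g) = -1899*g + N*g (S(N, g) = N*g - 1899*g = -1899*g + N*g)
S(L(-29), -945)/(-4006286) = -945*(-1899 - 29)/(-4006286) = -945*(-1928)*(-1/4006286) = 1821960*(-1/4006286) = -910980/2003143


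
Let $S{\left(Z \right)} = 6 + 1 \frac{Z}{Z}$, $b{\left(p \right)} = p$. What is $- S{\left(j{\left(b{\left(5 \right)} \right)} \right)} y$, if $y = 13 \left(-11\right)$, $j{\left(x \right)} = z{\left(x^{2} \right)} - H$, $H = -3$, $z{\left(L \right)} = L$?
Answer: $1001$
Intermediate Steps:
$j{\left(x \right)} = 3 + x^{2}$ ($j{\left(x \right)} = x^{2} - -3 = x^{2} + 3 = 3 + x^{2}$)
$y = -143$
$S{\left(Z \right)} = 7$ ($S{\left(Z \right)} = 6 + 1 \cdot 1 = 6 + 1 = 7$)
$- S{\left(j{\left(b{\left(5 \right)} \right)} \right)} y = \left(-1\right) 7 \left(-143\right) = \left(-7\right) \left(-143\right) = 1001$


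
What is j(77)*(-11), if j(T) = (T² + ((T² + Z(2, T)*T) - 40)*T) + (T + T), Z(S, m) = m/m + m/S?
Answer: -15262093/2 ≈ -7.6310e+6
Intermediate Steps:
Z(S, m) = 1 + m/S
j(T) = T² + 2*T + T*(-40 + T² + T*(1 + T/2)) (j(T) = (T² + ((T² + ((2 + T)/2)*T) - 40)*T) + (T + T) = (T² + ((T² + ((2 + T)/2)*T) - 40)*T) + 2*T = (T² + ((T² + (1 + T/2)*T) - 40)*T) + 2*T = (T² + ((T² + T*(1 + T/2)) - 40)*T) + 2*T = (T² + (-40 + T² + T*(1 + T/2))*T) + 2*T = (T² + T*(-40 + T² + T*(1 + T/2))) + 2*T = T² + 2*T + T*(-40 + T² + T*(1 + T/2)))
j(77)*(-11) = ((½)*77*(-76 + 3*77² + 4*77))*(-11) = ((½)*77*(-76 + 3*5929 + 308))*(-11) = ((½)*77*(-76 + 17787 + 308))*(-11) = ((½)*77*18019)*(-11) = (1387463/2)*(-11) = -15262093/2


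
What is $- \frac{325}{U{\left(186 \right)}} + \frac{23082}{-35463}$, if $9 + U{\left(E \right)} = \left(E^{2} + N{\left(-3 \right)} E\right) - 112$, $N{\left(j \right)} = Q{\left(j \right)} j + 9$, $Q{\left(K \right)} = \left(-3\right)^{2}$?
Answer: $- \frac{243332963}{367952267} \approx -0.66132$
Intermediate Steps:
$Q{\left(K \right)} = 9$
$N{\left(j \right)} = 9 + 9 j$ ($N{\left(j \right)} = 9 j + 9 = 9 + 9 j$)
$U{\left(E \right)} = -121 + E^{2} - 18 E$ ($U{\left(E \right)} = -9 - \left(112 - E^{2} - \left(9 + 9 \left(-3\right)\right) E\right) = -9 - \left(112 - E^{2} - \left(9 - 27\right) E\right) = -9 - \left(112 - E^{2} + 18 E\right) = -121 + E^{2} - 18 E$)
$- \frac{325}{U{\left(186 \right)}} + \frac{23082}{-35463} = - \frac{325}{-121 + 186^{2} - 3348} + \frac{23082}{-35463} = - \frac{325}{-121 + 34596 - 3348} + 23082 \left(- \frac{1}{35463}\right) = - \frac{325}{31127} - \frac{7694}{11821} = - \frac{243332963}{367952267}$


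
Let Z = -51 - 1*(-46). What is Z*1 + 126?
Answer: 121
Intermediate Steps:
Z = -5 (Z = -51 + 46 = -5)
Z*1 + 126 = -5*1 + 126 = -5 + 126 = 121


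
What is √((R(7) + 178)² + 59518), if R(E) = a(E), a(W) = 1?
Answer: √91559 ≈ 302.59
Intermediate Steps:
R(E) = 1
√((R(7) + 178)² + 59518) = √((1 + 178)² + 59518) = √(179² + 59518) = √(32041 + 59518) = √91559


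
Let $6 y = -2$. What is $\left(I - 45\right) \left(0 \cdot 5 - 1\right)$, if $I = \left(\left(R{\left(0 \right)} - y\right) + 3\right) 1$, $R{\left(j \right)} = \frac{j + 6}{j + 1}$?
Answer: $\frac{107}{3} \approx 35.667$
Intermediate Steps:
$y = - \frac{1}{3}$ ($y = \frac{1}{6} \left(-2\right) = - \frac{1}{3} \approx -0.33333$)
$R{\left(j \right)} = \frac{6 + j}{1 + j}$
$I = \frac{28}{3}$ ($I = \left(\left(\frac{6 + 0}{1 + 0} - - \frac{1}{3}\right) + 3\right) 1 = \left(\left(1^{-1} \cdot 6 + \frac{1}{3}\right) + 3\right) 1 = \left(\left(1 \cdot 6 + \frac{1}{3}\right) + 3\right) 1 = \left(\left(6 + \frac{1}{3}\right) + 3\right) 1 = \left(\frac{19}{3} + 3\right) 1 = \frac{28}{3} \cdot 1 = \frac{28}{3} \approx 9.3333$)
$\left(I - 45\right) \left(0 \cdot 5 - 1\right) = \left(\frac{28}{3} - 45\right) \left(0 \cdot 5 - 1\right) = - \frac{107 \left(0 - 1\right)}{3} = \left(- \frac{107}{3}\right) \left(-1\right) = \frac{107}{3}$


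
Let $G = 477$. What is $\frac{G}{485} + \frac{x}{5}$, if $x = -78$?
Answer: $- \frac{7089}{485} \approx -14.617$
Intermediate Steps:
$\frac{G}{485} + \frac{x}{5} = \frac{477}{485} - \frac{78}{5} = - \frac{7089}{485}$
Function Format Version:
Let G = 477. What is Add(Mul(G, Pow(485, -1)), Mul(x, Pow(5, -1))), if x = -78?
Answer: Rational(-7089, 485) ≈ -14.617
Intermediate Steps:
Add(Mul(G, Pow(485, -1)), Mul(x, Pow(5, -1))) = Add(Mul(477, Pow(485, -1)), Mul(-78, Pow(5, -1))) = Add(Mul(477, Rational(1, 485)), Mul(-78, Rational(1, 5))) = Add(Rational(477, 485), Rational(-78, 5)) = Rational(-7089, 485)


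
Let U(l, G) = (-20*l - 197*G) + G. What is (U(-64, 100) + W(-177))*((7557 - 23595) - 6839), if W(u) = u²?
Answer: -297606893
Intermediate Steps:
U(l, G) = -196*G - 20*l (U(l, G) = (-197*G - 20*l) + G = -196*G - 20*l)
(U(-64, 100) + W(-177))*((7557 - 23595) - 6839) = ((-196*100 - 20*(-64)) + (-177)²)*((7557 - 23595) - 6839) = ((-19600 + 1280) + 31329)*(-16038 - 6839) = (-18320 + 31329)*(-22877) = 13009*(-22877) = -297606893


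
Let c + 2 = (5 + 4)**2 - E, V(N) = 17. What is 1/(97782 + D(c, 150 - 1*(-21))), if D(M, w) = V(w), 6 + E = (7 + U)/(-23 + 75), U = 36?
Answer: 1/97799 ≈ 1.0225e-5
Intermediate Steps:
E = -269/52 (E = -6 + (7 + 36)/(-23 + 75) = -6 + 43/52 = -269/52 ≈ -5.1731)
c = 4377/52 (c = -2 + ((5 + 4)**2 - 1*(-269/52)) = -2 + (9**2 + 269/52) = -2 + (81 + 269/52) = -2 + 4481/52 = 4377/52 ≈ 84.173)
D(M, w) = 17
1/(97782 + D(c, 150 - 1*(-21))) = 1/(97782 + 17) = 1/97799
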